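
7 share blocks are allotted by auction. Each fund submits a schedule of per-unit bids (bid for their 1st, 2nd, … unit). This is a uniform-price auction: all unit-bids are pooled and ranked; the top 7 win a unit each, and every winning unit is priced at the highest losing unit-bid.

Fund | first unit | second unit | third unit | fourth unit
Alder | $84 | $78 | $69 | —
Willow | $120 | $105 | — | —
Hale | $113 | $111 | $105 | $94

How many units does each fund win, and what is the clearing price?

Merging the schedules and taking the best 7: 120 (Willow-1), 113 (Hale-1), 111 (Hale-2), 105 (Willow-2), 105 (Hale-3), 94 (Hale-4), 84 (Alder-1)
The (k+1)-th unit-bid is $78.
Allocation: Alder 1, Hale 4, Willow 2.

Alder 1, Hale 4, Willow 2; clearing price $78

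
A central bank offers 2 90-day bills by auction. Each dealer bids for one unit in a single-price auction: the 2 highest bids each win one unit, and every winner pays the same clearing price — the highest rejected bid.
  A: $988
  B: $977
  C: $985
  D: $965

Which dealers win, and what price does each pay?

A, C; each pays $977

Bids ranked high→low: 988 (A), 985 (C), 977 (B), 965 (D)
Top 2: A, C.
Clearing price = highest rejected bid = $977.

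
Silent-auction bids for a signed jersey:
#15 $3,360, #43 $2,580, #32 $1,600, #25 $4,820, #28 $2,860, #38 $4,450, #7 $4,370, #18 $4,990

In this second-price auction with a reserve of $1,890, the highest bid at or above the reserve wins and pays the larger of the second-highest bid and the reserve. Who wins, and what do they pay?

Sorting bids: 4,990 (#18) > 4,820 (#25) > 4,450 (#38) > 4,370 (#7) > 3,360 (#15) > 2,860 (#28) > …
Highest eligible bid: #18 at $4,990.
Second-highest bid $4,820 exceeds the reserve $1,890 → payment $4,820.

#18 pays $4,820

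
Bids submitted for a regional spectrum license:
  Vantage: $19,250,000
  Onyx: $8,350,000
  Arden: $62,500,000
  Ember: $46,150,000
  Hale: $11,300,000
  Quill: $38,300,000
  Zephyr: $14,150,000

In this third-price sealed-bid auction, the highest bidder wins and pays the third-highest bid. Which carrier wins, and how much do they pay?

Arden pays $38,300,000

Bids ranked: 62,500,000 (Arden) > 46,150,000 (Ember) > 38,300,000 (Quill) > 19,250,000 (Vantage) > 14,150,000 (Zephyr) > 11,300,000 (Hale) > …
Arden is highest; pays the third-highest bid, $38,300,000.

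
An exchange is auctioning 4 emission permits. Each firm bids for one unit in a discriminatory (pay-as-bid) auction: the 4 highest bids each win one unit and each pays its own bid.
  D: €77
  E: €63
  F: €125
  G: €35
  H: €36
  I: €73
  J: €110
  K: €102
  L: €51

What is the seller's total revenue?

Bids ranked high→low: 125 (F), 110 (J), 102 (K), 77 (D), 73 (I), 63 (E), …
Winners (4 units): F, J, K, D.
Total revenue = 125 + 110 + 102 + 77 = €414.

Total revenue: €414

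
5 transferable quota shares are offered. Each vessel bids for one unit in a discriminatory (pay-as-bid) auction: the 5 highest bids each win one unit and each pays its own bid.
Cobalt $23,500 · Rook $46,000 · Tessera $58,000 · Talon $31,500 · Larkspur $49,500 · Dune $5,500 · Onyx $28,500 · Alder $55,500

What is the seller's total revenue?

Total revenue: $240,500

Bids ranked high→low: 58,000 (Tessera), 55,500 (Alder), 49,500 (Larkspur), 46,000 (Rook), 31,500 (Talon), 28,500 (Onyx), 23,500 (Cobalt), …
Top 5: Tessera, Alder, Larkspur, Rook, Talon.
Total revenue = 58,000 + 55,500 + 49,500 + 46,000 + 31,500 = $240,500.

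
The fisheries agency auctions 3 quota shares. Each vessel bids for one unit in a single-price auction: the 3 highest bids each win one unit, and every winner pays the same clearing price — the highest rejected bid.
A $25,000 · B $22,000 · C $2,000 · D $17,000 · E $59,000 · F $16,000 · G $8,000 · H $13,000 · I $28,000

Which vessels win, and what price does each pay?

Sorting: 59,000 (E), 28,000 (I), 25,000 (A), 22,000 (B), 17,000 (D), …
Top 3: E, I, A.
Highest unsuccessful bid: $22,000 → clearing price.

E, I, A; each pays $22,000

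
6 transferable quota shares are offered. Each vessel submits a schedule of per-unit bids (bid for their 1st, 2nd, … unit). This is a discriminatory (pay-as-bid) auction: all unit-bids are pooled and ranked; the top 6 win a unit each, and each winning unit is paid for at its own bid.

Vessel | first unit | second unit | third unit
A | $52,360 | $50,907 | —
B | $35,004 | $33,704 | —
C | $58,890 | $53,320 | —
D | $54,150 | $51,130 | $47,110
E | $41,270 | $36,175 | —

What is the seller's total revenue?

Pooled unit-bids ranked (top 6): 58,890 (C-1), 54,150 (D-1), 53,320 (C-2), 52,360 (A-1), 51,130 (D-2), 50,907 (A-2)
Next rejected bid: $47,110 (not a price — pay-as-bid).
Each winning unit pays its own bid.
Revenue = 58,890 + 54,150 + 53,320 + 52,360 + 51,130 + 50,907 = $320,757.

Total revenue: $320,757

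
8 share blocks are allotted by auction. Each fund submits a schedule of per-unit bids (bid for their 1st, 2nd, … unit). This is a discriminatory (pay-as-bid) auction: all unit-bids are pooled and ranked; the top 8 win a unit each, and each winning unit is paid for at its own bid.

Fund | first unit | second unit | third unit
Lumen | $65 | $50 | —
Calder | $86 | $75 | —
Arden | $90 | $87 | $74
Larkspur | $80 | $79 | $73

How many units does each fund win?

Arden 3, Calder 2, Larkspur 3

All unit-bids, highest first — top 8: 90 (Arden-1), 87 (Arden-2), 86 (Calder-1), 80 (Larkspur-1), 79 (Larkspur-2), 75 (Calder-2), 74 (Arden-3), 73 (Larkspur-3)
Next rejected bid: $65 (not a price — pay-as-bid).
Allocation: Arden 3, Calder 2, Larkspur 3.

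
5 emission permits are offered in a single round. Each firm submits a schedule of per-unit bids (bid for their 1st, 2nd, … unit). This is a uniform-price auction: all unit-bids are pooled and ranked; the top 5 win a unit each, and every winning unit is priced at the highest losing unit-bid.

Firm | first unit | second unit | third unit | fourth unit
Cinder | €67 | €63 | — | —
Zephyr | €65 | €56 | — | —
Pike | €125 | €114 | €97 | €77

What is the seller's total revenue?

Pooled unit-bids ranked (top 5): 125 (Pike-1), 114 (Pike-2), 97 (Pike-3), 77 (Pike-4), 67 (Cinder-1)
The (k+1)-th unit-bid is €65.
Allocation: Cinder 1, Pike 4. Every unit priced at €65.
Revenue = 5 × 65 = €325.

Total revenue: €325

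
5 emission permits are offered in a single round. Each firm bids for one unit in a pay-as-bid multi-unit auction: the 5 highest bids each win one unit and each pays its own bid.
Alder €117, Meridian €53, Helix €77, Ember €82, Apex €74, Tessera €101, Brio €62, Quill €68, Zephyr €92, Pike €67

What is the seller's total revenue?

Bids ranked high→low: 117 (Alder), 101 (Tessera), 92 (Zephyr), 82 (Ember), 77 (Helix), 74 (Apex), 68 (Quill), …
The 5 highest are Alder, Tessera, Zephyr, Ember, Helix.
Total revenue = 117 + 101 + 92 + 82 + 77 = €469.

Total revenue: €469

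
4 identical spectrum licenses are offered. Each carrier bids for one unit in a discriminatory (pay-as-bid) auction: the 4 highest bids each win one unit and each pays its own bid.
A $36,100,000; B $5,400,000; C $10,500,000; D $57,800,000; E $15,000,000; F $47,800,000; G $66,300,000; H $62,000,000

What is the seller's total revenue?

Total revenue: $233,900,000

Ordering the bids: 66,300,000 (G), 62,000,000 (H), 57,800,000 (D), 47,800,000 (F), 36,100,000 (A), 15,000,000 (E), …
Top 4: G, H, D, F.
Total revenue = 66,300,000 + 62,000,000 + 57,800,000 + 47,800,000 = $233,900,000.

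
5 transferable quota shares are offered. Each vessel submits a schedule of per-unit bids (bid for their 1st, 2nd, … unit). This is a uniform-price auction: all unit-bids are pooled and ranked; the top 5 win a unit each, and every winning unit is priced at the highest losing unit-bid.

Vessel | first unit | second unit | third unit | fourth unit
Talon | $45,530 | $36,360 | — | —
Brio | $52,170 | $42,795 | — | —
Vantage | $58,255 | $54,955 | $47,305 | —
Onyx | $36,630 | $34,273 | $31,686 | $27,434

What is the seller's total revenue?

All unit-bids, highest first — top 5: 58,255 (Vantage-1), 54,955 (Vantage-2), 52,170 (Brio-1), 47,305 (Vantage-3), 45,530 (Talon-1)
Highest rejected unit-bid = $42,795.
Allocation: Brio 1, Talon 1, Vantage 3. Every unit priced at $42,795.
Revenue = 5 × 42,795 = $213,975.

Total revenue: $213,975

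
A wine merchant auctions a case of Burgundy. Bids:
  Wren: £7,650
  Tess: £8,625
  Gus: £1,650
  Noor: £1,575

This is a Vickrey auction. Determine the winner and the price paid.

Rule: the highest bidder wins and pays the second-highest bid.
Bids in order: 8,625 (Tess) > 7,650 (Wren) > 1,650 (Gus) > 1,575 (Noor)
Tess wins with the highest bid; price is set by the runner-up at £7,650.

Tess pays £7,650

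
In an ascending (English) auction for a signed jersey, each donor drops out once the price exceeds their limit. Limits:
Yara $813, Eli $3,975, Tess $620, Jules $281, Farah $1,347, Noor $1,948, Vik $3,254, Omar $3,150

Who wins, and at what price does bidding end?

Limits in order: 3,975 (Eli) > 3,254 (Vik) > 3,150 (Omar) > 1,948 (Noor) > 1,347 (Farah) > 813 (Yara) > …
Once the price passes $3,254, only Eli is left; the hammer falls at Vik's limit of $3,254.

Eli wins at $3,254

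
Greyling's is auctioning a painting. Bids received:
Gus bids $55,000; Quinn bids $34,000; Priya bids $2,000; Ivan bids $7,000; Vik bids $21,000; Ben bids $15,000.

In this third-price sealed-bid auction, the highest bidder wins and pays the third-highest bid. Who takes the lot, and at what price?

Gus pays $21,000

Rule: the highest bidder wins and pays the third-highest bid.
Bids ranked: 55,000 (Gus) > 34,000 (Quinn) > 21,000 (Vik) > 15,000 (Ben) > 7,000 (Ivan) > 2,000 (Priya)
Gus is highest; pays the third-highest bid, $21,000.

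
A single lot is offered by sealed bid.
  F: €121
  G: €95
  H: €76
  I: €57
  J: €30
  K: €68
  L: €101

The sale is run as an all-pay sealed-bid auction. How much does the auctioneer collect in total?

Total revenue: €548

All-pay sealed-bid auction: the highest bidder wins the item, but every bidder pays their own bid.
Sorting bids: 121 (F) > 101 (L) > 95 (G) > 76 (H) > 68 (K) > 57 (I) > …
F wins with the top bid; all bids are sunk regardless.
Every bidder forfeits their bid regardless of winning.
Revenue = 121 + 95 + 76 + 57 + 30 + 68 + 101 = €548.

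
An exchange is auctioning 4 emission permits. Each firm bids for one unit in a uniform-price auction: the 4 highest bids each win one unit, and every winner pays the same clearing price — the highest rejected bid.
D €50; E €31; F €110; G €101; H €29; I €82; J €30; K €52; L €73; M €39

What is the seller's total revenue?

Total revenue: €208

Sorting: 110 (F), 101 (G), 82 (I), 73 (L), 52 (K), 50 (D), …
Top 4: F, G, I, L.
First losing bid is K's €52, which sets the uniform price.
Total revenue = 4 × €52 = €208.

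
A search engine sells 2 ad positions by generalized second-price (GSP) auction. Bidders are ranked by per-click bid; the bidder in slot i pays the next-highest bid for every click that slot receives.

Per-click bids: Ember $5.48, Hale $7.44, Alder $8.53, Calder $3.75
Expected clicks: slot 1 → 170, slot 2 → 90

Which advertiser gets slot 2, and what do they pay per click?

Sorting advertisers: $8.53 (Alder) > $7.44 (Hale) > $5.48 (Ember) > …
Slot 2 goes to the second-ranked bidder, Hale, who pays the next bid down: $5.48/click.

Hale; $5.48 per click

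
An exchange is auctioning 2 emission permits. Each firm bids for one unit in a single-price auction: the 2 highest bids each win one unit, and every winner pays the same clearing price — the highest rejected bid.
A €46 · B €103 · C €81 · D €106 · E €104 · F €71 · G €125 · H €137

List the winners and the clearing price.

Sorting: 137 (H), 125 (G), 106 (D), 104 (E), …
Top 2: H, G.
Clearing price = highest rejected bid = €106.

H, G; each pays €106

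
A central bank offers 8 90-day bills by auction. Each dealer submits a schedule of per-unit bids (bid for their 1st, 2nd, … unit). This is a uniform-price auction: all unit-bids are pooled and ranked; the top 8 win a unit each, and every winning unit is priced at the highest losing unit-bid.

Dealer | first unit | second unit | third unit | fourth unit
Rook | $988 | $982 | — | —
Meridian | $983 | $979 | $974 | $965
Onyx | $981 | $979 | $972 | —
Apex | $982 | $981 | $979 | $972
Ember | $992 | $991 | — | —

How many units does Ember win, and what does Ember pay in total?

Pooled unit-bids ranked (top 8): 992 (Ember-1), 991 (Ember-2), 988 (Rook-1), 983 (Meridian-1), 982 (Rook-2), 982 (Apex-1), 981 (Onyx-1), 981 (Apex-2)
The (k+1)-th unit-bid is $979.
Ember wins 2 unit(s) at $979 each.

Ember: 2 units, pays $1,958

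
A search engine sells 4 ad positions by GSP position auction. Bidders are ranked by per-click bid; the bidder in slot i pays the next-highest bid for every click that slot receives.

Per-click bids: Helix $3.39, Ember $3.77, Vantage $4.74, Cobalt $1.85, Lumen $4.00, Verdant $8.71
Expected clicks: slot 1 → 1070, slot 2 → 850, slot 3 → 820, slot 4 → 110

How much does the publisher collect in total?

Total revenue: $11936.10

Sorting advertisers: $8.71 (Verdant) > $4.74 (Vantage) > $4.00 (Lumen) > $3.77 (Ember) > $3.39 (Helix) > …
Slot 1: Verdant pays $4.74 × 1070 = $5071.80
Slot 2: Vantage pays $4.00 × 850 = $3400.00
Slot 3: Lumen pays $3.77 × 820 = $3091.40
Slot 4: Ember pays $3.39 × 110 = $372.90
Total = $11936.10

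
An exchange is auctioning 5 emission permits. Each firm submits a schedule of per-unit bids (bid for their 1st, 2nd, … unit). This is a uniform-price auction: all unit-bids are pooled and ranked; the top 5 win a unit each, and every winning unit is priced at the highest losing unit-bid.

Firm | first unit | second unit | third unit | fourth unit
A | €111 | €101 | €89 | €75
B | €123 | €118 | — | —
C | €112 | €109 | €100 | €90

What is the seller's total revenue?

Pooled unit-bids ranked (top 5): 123 (B-1), 118 (B-2), 112 (C-1), 111 (A-1), 109 (C-2)
The (k+1)-th unit-bid is €101.
Allocation: A 1, B 2, C 2. Every unit priced at €101.
Revenue = 5 × 101 = €505.

Total revenue: €505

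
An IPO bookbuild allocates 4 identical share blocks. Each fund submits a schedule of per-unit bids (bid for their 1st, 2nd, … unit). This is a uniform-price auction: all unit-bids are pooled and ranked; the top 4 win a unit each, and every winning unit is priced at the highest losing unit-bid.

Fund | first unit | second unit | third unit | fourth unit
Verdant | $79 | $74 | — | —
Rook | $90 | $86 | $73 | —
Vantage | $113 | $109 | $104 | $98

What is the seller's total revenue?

Pooled unit-bids ranked (top 4): 113 (Vantage-1), 109 (Vantage-2), 104 (Vantage-3), 98 (Vantage-4)
The (k+1)-th unit-bid is $90.
Allocation: Vantage 4. Every unit priced at $90.
Revenue = 4 × 90 = $360.

Total revenue: $360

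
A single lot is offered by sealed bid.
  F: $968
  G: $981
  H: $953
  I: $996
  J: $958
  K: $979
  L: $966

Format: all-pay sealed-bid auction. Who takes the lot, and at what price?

Rule: the highest bidder wins the item, but every bidder pays their own bid.
Bids ranked: 996 (I) > 981 (G) > 979 (K) > 968 (F) > 966 (L) > 958 (J) > …
I wins with the top bid; all bids are sunk regardless.

I pays $996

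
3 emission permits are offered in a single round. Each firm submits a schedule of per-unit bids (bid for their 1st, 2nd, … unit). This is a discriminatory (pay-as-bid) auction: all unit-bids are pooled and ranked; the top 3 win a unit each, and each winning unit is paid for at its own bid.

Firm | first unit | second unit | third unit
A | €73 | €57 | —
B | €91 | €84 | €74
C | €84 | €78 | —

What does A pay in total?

A pays €0

Merging the schedules and taking the best 3: 91 (B-1), 84 (B-2), 84 (C-1)
Next rejected bid: €78 (not a price — pay-as-bid).
A wins no units.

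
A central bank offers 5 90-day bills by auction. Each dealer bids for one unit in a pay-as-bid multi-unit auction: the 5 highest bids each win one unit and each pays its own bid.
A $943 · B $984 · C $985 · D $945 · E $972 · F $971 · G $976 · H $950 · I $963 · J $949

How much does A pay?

Sorting: 985 (C), 984 (B), 976 (G), 972 (E), 971 (F), 963 (I), 950 (H), …
Top 5: C, B, G, E, F.
A does not win → $0.

A pays $0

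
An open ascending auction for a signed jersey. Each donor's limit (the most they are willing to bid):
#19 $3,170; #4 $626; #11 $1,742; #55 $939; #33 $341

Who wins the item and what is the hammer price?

#19 wins at $1,742

Sorting limits: 3,170 (#19) > 1,742 (#11) > 939 (#55) > 626 (#4) > 341 (#33)
Once the price passes $1,742, only #19 is left; the hammer falls at #11's limit of $1,742.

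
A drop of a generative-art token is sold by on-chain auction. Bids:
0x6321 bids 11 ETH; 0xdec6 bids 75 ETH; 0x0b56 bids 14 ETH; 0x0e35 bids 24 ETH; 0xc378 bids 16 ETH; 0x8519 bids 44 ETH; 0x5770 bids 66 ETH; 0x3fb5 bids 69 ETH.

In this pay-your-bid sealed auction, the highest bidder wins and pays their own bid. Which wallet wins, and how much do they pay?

0xdec6 pays 75 ETH

Bids in order: 75 (0xdec6) > 69 (0x3fb5) > 66 (0x5770) > 44 (0x8519) > 24 (0x0e35) > 16 (0xc378) > …
0xdec6 is highest → pays own bid, 75 ETH.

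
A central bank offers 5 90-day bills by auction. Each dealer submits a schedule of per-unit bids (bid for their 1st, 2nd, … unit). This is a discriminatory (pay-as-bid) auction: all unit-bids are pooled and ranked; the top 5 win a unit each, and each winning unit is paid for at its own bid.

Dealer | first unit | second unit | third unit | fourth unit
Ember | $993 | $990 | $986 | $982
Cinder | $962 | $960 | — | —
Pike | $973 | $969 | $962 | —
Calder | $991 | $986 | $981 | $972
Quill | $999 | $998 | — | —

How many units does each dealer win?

Calder 1, Ember 2, Quill 2

Pooled unit-bids ranked (top 5): 999 (Quill-1), 998 (Quill-2), 993 (Ember-1), 991 (Calder-1), 990 (Ember-2)
Next rejected bid: $986 (not a price — pay-as-bid).
Allocation: Calder 1, Ember 2, Quill 2.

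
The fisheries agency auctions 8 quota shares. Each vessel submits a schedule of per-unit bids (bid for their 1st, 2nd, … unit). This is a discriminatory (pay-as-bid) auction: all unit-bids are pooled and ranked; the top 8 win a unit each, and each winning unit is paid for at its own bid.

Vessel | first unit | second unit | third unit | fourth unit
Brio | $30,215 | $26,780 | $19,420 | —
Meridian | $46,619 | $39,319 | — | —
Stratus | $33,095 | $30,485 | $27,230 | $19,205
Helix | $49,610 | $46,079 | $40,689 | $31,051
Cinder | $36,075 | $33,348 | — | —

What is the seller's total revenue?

Total revenue: $324,834

All unit-bids, highest first — top 8: 49,610 (Helix-1), 46,619 (Meridian-1), 46,079 (Helix-2), 40,689 (Helix-3), 39,319 (Meridian-2), 36,075 (Cinder-1), 33,348 (Cinder-2), 33,095 (Stratus-1)
Next rejected bid: $31,051 (not a price — pay-as-bid).
Each winning unit pays its own bid.
Revenue = 49,610 + 46,619 + 46,079 + 40,689 + 39,319 + 36,075 + 33,348 + 33,095 = $324,834.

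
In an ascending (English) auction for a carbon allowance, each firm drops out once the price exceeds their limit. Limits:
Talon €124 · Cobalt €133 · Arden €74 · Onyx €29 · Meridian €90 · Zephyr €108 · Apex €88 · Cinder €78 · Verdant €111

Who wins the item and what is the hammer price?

Cobalt wins at €124

Limits in order: 133 (Cobalt) > 124 (Talon) > 111 (Verdant) > 108 (Zephyr) > 90 (Meridian) > 88 (Apex) > …
Talon is the last rival to drop out, at €124; Cobalt remains and wins at that price.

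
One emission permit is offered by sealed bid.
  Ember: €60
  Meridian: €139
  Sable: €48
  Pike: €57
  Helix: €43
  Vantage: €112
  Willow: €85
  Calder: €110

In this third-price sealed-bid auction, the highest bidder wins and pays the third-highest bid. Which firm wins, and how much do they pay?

Meridian pays €110

Third-price sealed-bid auction: the highest bidder wins and pays the third-highest bid.
Bids in order: 139 (Meridian) > 112 (Vantage) > 110 (Calder) > 85 (Willow) > 60 (Ember) > 57 (Pike) > …
Meridian is highest; pays the third-highest bid, €110.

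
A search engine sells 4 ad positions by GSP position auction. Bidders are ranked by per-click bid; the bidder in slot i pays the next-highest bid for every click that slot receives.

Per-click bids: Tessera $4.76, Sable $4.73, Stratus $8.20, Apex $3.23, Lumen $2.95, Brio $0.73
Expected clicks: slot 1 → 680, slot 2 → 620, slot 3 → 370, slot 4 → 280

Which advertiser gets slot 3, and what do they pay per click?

Sorting advertisers: $8.20 (Stratus) > $4.76 (Tessera) > $4.73 (Sable) > $3.23 (Apex) > $2.95 (Lumen) > …
Slot 3 goes to the third-ranked bidder, Sable, who pays the next bid down: $3.23/click.

Sable; $3.23 per click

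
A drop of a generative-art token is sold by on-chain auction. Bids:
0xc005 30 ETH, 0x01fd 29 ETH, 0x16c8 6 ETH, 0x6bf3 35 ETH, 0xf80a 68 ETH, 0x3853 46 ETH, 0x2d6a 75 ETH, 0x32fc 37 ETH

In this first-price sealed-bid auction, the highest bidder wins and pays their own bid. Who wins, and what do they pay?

0x2d6a pays 75 ETH

First-price sealed-bid auction: the highest bidder wins and pays their own bid.
Bids in order: 75 (0x2d6a) > 68 (0xf80a) > 46 (0x3853) > 37 (0x32fc) > 35 (0x6bf3) > 30 (0xc005) > …
0x2d6a is highest → pays own bid, 75 ETH.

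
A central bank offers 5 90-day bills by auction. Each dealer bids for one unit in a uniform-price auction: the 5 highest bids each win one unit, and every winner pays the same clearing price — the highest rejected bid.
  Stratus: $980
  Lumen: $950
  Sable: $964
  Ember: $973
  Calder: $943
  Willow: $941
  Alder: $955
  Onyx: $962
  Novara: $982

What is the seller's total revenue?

Total revenue: $4,775

Ordering the bids: 982 (Novara), 980 (Stratus), 973 (Ember), 964 (Sable), 962 (Onyx), 955 (Alder), 950 (Lumen), …
Top 5: Novara, Stratus, Ember, Sable, Onyx.
Highest unsuccessful bid: $955 → clearing price.
Total revenue = 5 × $955 = $4,775.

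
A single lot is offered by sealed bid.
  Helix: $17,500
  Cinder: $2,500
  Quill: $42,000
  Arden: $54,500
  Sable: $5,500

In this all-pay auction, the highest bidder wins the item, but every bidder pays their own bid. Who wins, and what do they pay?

Rule: the highest bidder wins the item, but every bidder pays their own bid.
Sorting bids: 54,500 (Arden) > 42,000 (Quill) > 17,500 (Helix) > 5,500 (Sable) > 2,500 (Cinder)
Arden is highest and takes the item; every bidder forfeits their bid.

Arden pays $54,500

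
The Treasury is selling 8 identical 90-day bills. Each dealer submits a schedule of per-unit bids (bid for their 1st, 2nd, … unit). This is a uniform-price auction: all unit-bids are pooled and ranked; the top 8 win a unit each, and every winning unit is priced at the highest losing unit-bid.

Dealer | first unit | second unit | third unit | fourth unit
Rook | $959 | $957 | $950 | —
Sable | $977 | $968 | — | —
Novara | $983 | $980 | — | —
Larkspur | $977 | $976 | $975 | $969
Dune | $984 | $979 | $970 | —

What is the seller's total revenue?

Pooled unit-bids ranked (top 8): 984 (Dune-1), 983 (Novara-1), 980 (Novara-2), 979 (Dune-2), 977 (Sable-1), 977 (Larkspur-1), 976 (Larkspur-2), 975 (Larkspur-3)
Highest rejected unit-bid = $970.
Allocation: Dune 2, Larkspur 3, Novara 2, Sable 1. Every unit priced at $970.
Revenue = 8 × 970 = $7,760.

Total revenue: $7,760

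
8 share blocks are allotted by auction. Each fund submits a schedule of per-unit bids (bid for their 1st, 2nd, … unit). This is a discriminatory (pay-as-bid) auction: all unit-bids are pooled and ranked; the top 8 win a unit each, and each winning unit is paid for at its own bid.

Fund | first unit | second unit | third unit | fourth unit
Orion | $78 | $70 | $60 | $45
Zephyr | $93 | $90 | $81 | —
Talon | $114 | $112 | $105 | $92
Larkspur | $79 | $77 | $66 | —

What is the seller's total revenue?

Total revenue: $766

Merging the schedules and taking the best 8: 114 (Talon-1), 112 (Talon-2), 105 (Talon-3), 93 (Zephyr-1), 92 (Talon-4), 90 (Zephyr-2), 81 (Zephyr-3), 79 (Larkspur-1)
Next rejected bid: $78 (not a price — pay-as-bid).
Each winning unit pays its own bid.
Revenue = 114 + 112 + 105 + 93 + 92 + 90 + 81 + 79 = $766.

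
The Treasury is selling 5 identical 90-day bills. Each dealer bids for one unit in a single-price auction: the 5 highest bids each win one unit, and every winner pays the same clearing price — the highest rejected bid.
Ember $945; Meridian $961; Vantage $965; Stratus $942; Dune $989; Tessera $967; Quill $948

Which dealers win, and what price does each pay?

Dune, Tessera, Vantage, Meridian, Quill; each pays $945

Ordering the bids: 989 (Dune), 967 (Tessera), 965 (Vantage), 961 (Meridian), 948 (Quill), 945 (Ember), 942 (Stratus)
Top 5: Dune, Tessera, Vantage, Meridian, Quill.
Highest unsuccessful bid: $945 → clearing price.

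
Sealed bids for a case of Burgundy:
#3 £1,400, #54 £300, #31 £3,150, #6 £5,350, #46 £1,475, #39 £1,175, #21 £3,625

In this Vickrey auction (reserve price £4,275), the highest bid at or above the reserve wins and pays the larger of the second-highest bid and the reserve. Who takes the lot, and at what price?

Vickrey auction (reserve price £4,275): the highest bid at or above the reserve wins and pays the larger of the second-highest bid and the reserve.
Bids in order: 5,350 (#6) > 3,625 (#21) > 3,150 (#31) > 1,475 (#46) > 1,400 (#3) > 1,175 (#39) > …
Highest eligible bid: #6 at £5,350.
Second-highest bid £3,625 is below the reserve £4,275, so the reserve binds → payment £4,275.

#6 pays £4,275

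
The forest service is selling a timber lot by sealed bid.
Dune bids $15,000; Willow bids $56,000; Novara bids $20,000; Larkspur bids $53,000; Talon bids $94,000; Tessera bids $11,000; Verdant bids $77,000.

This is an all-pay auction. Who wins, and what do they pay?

All-pay auction: the highest bidder wins the item, but every bidder pays their own bid.
Bids ranked: 94,000 (Talon) > 77,000 (Verdant) > 56,000 (Willow) > 53,000 (Larkspur) > 20,000 (Novara) > 15,000 (Dune) > …
Talon wins with the top bid; all bids are sunk regardless.

Talon pays $94,000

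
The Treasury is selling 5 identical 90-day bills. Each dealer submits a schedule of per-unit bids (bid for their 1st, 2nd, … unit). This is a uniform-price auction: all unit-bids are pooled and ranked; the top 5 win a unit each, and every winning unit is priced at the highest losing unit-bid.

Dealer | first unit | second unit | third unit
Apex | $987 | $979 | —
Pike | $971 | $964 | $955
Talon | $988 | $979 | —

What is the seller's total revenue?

Total revenue: $4,820

Merging the schedules and taking the best 5: 988 (Talon-1), 987 (Apex-1), 979 (Apex-2), 979 (Talon-2), 971 (Pike-1)
The (k+1)-th unit-bid is $964.
Allocation: Apex 2, Pike 1, Talon 2. Every unit priced at $964.
Revenue = 5 × 964 = $4,820.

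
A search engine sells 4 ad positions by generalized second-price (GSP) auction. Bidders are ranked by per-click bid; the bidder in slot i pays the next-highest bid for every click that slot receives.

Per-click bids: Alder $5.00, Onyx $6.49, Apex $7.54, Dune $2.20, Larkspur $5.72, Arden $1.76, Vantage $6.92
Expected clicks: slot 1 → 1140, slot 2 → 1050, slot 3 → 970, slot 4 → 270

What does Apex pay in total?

Apex pays $7888.80

Per-click bids in order: $7.54 (Apex) > $6.92 (Vantage) > $6.49 (Onyx) > $5.72 (Larkspur) > $5.00 (Alder) > …
Apex holds slot 1 → pays next bid $6.92 × 1140 clicks = $7888.80.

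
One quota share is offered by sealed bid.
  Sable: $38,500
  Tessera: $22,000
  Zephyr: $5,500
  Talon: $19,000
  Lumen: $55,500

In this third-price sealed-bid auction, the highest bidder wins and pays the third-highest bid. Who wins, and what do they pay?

Lumen pays $22,000

Sorting bids: 55,500 (Lumen) > 38,500 (Sable) > 22,000 (Tessera) > 19,000 (Talon) > 5,500 (Zephyr)
Lumen wins; payment is bid #3 in the ranking = $22,000.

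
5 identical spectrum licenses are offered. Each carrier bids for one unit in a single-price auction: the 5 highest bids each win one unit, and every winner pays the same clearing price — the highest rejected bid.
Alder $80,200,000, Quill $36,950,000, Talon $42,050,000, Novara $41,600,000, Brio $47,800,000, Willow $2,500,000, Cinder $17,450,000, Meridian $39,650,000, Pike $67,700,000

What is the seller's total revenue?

Sorting: 80,200,000 (Alder), 67,700,000 (Pike), 47,800,000 (Brio), 42,050,000 (Talon), 41,600,000 (Novara), 39,650,000 (Meridian), 36,950,000 (Quill), …
The 5 highest are Alder, Pike, Brio, Talon, Novara.
First losing bid is Meridian's $39,650,000, which sets the uniform price.
Total revenue = 5 × $39,650,000 = $198,250,000.

Total revenue: $198,250,000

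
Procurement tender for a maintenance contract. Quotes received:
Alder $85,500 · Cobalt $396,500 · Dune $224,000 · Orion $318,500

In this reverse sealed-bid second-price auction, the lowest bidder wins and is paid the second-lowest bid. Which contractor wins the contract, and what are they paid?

Alder is paid $224,000

Sorting bids: 85,500 (Alder) < 224,000 (Dune) < 318,500 (Orion) < 396,500 (Cobalt)
Alder is lowest; is paid the second-lowest bid, $224,000.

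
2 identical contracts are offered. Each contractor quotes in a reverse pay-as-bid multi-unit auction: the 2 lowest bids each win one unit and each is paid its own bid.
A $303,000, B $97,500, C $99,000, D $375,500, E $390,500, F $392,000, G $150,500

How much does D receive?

D is paid $0

Sorting: 97,500 (B), 99,000 (C), 150,500 (G), 303,000 (A), …
Lowest 2: B, C.
D does not win → $0.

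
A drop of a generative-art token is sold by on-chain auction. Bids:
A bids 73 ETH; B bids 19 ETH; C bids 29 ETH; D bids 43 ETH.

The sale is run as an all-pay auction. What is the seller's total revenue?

Sorting bids: 73 (A) > 43 (D) > 29 (C) > 19 (B)
A wins with the top bid; all bids are sunk regardless.
Every bidder forfeits their bid regardless of winning.
Revenue = 73 + 19 + 29 + 43 = 164 ETH.

Total revenue: 164 ETH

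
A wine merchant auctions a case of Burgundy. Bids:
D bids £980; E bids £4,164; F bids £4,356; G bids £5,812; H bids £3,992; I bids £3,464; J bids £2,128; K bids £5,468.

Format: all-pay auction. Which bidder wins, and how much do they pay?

Bids in order: 5,812 (G) > 5,468 (K) > 4,356 (F) > 4,164 (E) > 3,992 (H) > 3,464 (I) > …
G is highest and takes the item; every bidder forfeits their bid.

G pays £5,812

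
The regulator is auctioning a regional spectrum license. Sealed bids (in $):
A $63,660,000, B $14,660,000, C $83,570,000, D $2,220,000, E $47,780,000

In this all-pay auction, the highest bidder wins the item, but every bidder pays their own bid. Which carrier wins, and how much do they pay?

C pays $83,570,000

All-pay auction: the highest bidder wins the item, but every bidder pays their own bid.
Bids ranked: 83,570,000 (C) > 63,660,000 (A) > 47,780,000 (E) > 14,660,000 (B) > 2,220,000 (D)
C is highest and takes the item; every bidder forfeits their bid.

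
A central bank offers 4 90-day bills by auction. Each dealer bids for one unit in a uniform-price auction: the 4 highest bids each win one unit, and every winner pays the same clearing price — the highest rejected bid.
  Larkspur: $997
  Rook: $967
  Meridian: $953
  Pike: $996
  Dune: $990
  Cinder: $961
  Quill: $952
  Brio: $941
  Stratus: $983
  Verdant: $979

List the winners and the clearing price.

Sorting: 997 (Larkspur), 996 (Pike), 990 (Dune), 983 (Stratus), 979 (Verdant), 967 (Rook), …
Top 4: Larkspur, Pike, Dune, Stratus.
Highest unsuccessful bid: $979 → clearing price.

Larkspur, Pike, Dune, Stratus; each pays $979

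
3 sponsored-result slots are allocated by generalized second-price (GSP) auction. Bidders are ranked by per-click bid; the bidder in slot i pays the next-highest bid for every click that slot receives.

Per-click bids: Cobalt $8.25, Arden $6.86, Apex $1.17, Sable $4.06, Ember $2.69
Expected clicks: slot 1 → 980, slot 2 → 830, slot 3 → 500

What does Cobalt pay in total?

Cobalt pays $6722.80

Sorting advertisers: $8.25 (Cobalt) > $6.86 (Arden) > $4.06 (Sable) > $2.69 (Ember) > …
Cobalt holds slot 1 → pays next bid $6.86 × 980 clicks = $6722.80.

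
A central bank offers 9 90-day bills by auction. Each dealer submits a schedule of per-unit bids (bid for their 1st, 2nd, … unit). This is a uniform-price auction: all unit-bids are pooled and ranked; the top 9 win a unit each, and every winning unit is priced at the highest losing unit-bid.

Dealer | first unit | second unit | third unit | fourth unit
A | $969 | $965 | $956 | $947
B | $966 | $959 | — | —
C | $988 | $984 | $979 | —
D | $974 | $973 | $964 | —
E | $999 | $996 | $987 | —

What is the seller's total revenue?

Pooled unit-bids ranked (top 9): 999 (E-1), 996 (E-2), 988 (C-1), 987 (E-3), 984 (C-2), 979 (C-3), 974 (D-1), 973 (D-2), 969 (A-1)
The (k+1)-th unit-bid is $966.
Allocation: A 1, C 3, D 2, E 3. Every unit priced at $966.
Revenue = 9 × 966 = $8,694.

Total revenue: $8,694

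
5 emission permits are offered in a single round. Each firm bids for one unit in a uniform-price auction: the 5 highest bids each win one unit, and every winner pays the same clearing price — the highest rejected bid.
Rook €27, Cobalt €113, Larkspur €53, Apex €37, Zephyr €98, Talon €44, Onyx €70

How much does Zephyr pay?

Sorting: 113 (Cobalt), 98 (Zephyr), 70 (Onyx), 53 (Larkspur), 44 (Talon), 37 (Apex), 27 (Rook)
The 5 highest are Cobalt, Zephyr, Onyx, Larkspur, Talon.
Highest unsuccessful bid: €37 → clearing price.
Zephyr wins → pays €37.

Zephyr pays €37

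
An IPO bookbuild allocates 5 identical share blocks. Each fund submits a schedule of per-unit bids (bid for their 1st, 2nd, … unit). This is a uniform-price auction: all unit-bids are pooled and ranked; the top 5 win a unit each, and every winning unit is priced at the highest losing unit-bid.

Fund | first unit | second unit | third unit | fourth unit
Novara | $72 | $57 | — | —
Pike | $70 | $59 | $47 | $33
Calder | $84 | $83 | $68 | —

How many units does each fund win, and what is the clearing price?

All unit-bids, highest first — top 5: 84 (Calder-1), 83 (Calder-2), 72 (Novara-1), 70 (Pike-1), 68 (Calder-3)
The (k+1)-th unit-bid is $59.
Allocation: Calder 3, Novara 1, Pike 1.

Calder 3, Novara 1, Pike 1; clearing price $59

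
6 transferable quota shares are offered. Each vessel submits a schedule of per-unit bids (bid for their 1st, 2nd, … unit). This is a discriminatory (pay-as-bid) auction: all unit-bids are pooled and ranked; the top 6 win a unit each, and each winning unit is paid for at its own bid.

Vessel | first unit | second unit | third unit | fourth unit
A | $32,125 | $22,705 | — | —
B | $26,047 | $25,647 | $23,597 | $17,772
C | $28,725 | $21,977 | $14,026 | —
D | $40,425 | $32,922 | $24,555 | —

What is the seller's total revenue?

All unit-bids, highest first — top 6: 40,425 (D-1), 32,922 (D-2), 32,125 (A-1), 28,725 (C-1), 26,047 (B-1), 25,647 (B-2)
Next rejected bid: $24,555 (not a price — pay-as-bid).
Each winning unit pays its own bid.
Revenue = 40,425 + 32,922 + 32,125 + 28,725 + 26,047 + 25,647 = $185,891.

Total revenue: $185,891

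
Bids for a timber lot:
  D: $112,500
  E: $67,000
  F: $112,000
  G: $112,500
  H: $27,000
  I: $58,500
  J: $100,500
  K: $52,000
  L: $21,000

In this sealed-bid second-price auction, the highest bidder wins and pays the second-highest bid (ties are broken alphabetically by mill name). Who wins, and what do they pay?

D pays $112,500

Bids ranked: 112,500 (D) > 112,500 (G) > 112,000 (F) > 100,500 (J) > 67,000 (E) > 58,500 (I) > …
Tie at $112,500 → D wins by tie-break.
Second-price: D pays G's bid of $112,500.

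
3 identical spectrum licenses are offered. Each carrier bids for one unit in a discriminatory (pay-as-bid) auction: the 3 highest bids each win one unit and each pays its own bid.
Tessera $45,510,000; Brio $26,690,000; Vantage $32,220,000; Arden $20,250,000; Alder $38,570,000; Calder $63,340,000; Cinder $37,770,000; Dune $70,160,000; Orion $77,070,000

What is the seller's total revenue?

Bids ranked high→low: 77,070,000 (Orion), 70,160,000 (Dune), 63,340,000 (Calder), 45,510,000 (Tessera), 38,570,000 (Alder), …
The 3 highest are Orion, Dune, Calder.
Total revenue = 77,070,000 + 70,160,000 + 63,340,000 = $210,570,000.

Total revenue: $210,570,000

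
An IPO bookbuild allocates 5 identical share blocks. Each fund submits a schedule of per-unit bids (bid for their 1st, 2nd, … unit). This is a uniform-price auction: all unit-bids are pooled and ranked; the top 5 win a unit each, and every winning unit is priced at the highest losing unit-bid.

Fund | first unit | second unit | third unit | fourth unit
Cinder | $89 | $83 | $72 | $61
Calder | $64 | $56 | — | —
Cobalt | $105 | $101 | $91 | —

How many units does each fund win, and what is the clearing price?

Pooled unit-bids ranked (top 5): 105 (Cobalt-1), 101 (Cobalt-2), 91 (Cobalt-3), 89 (Cinder-1), 83 (Cinder-2)
Highest rejected unit-bid = $72.
Allocation: Cinder 2, Cobalt 3.

Cinder 2, Cobalt 3; clearing price $72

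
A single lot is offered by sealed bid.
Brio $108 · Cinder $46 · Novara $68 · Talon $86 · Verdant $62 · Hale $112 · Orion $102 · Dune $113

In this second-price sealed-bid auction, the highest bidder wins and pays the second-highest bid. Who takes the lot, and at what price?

Dune pays $112

Bids ranked: 113 (Dune) > 112 (Hale) > 108 (Brio) > 102 (Orion) > 86 (Talon) > 68 (Novara) > …
Second-price: Dune pays Hale's bid of $112.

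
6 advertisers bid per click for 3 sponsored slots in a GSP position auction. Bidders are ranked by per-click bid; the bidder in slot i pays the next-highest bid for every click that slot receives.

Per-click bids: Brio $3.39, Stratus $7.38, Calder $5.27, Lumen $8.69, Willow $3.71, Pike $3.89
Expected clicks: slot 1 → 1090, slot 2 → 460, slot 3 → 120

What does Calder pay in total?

Sorting advertisers: $8.69 (Lumen) > $7.38 (Stratus) > $5.27 (Calder) > $3.89 (Pike) > …
Calder holds slot 3 → pays next bid $3.89 × 120 clicks = $466.80.

Calder pays $466.80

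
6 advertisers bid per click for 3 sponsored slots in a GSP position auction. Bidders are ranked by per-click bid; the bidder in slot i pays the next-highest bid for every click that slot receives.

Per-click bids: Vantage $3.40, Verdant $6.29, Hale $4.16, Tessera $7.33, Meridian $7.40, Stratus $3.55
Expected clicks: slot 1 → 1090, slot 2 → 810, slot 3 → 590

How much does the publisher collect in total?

Per-click bids in order: $7.40 (Meridian) > $7.33 (Tessera) > $6.29 (Verdant) > $4.16 (Hale) > …
Slot 1: Meridian pays $7.33 × 1090 = $7989.70
Slot 2: Tessera pays $6.29 × 810 = $5094.90
Slot 3: Verdant pays $4.16 × 590 = $2454.40
Total = $15539.00

Total revenue: $15539.00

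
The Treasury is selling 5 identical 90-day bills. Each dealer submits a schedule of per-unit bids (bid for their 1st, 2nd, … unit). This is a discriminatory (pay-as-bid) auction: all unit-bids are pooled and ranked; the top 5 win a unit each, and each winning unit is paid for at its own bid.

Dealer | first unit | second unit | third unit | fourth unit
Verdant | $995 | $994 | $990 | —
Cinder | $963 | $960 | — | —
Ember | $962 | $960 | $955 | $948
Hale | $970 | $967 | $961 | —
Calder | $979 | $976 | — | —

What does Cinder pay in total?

Merging the schedules and taking the best 5: 995 (Verdant-1), 994 (Verdant-2), 990 (Verdant-3), 979 (Calder-1), 976 (Calder-2)
Next rejected bid: $970 (not a price — pay-as-bid).
Cinder wins no units.

Cinder pays $0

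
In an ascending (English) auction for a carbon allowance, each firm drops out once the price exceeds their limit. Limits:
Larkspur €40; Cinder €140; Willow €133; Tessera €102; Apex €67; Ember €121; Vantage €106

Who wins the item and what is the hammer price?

Cinder wins at €133

Limits in order: 140 (Cinder) > 133 (Willow) > 121 (Ember) > 106 (Vantage) > 102 (Tessera) > 67 (Apex) > …
Willow is the last rival to drop out, at €133; Cinder remains and wins at that price.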